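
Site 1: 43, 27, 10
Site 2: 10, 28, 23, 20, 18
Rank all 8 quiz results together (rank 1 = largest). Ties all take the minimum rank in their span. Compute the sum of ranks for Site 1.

Sorted (descending): 43, 28, 27, 23, 20, 18, 10, 10
The 2 values of 10 occupy positions 7–8 → each gets rank 7.
Site 1 values → pooled ranks: 43→1, 27→3, 10→7
Rank sum = 1 + 3 + 7 = 11

11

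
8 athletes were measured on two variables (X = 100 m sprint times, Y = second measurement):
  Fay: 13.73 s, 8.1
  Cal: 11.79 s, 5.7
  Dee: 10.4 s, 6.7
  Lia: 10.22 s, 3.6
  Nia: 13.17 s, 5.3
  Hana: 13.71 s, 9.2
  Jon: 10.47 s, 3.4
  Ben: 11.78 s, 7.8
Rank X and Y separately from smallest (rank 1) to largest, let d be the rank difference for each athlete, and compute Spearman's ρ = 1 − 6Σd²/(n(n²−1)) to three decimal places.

0.643

Ranks of variable 1: 8, 5, 2, 1, 6, 7, 3, 4
Ranks of variable 2: 7, 4, 5, 2, 3, 8, 1, 6
d = r₁ − r₂: 1, 1, -3, -1, 3, -1, 2, -2
d²: 1, 1, 9, 1, 9, 1, 4, 4; Σd² = 30
ρ = 1 − 6·30/(8·63) = 1 − 180/504 = 0.643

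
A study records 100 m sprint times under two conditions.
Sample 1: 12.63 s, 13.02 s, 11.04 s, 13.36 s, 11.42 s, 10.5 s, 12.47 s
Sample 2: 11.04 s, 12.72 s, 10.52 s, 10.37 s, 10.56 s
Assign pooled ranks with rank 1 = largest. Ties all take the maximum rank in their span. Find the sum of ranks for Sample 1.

37

Sorted (descending): 13.36, 13.02, 12.72, 12.63, 12.47, 11.42, 11.04, 11.04, 10.56, 10.52, 10.5, 10.37
The 2 values of 11.04 occupy positions 7–8 → each gets rank 8.
Sample 1 values → pooled ranks: 12.63→4, 13.02→2, 11.04→8, 13.36→1, 11.42→6, 10.5→11, 12.47→5
Rank sum = 4 + 2 + 8 + 1 + 6 + 11 + 5 = 37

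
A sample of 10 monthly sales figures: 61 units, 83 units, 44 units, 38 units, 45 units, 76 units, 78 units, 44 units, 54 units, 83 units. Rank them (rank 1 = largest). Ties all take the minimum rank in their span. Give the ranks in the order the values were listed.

Sorted (descending): 83, 83, 78, 76, 61, 54, 45, 44, 44, 38
The 2 values of 83 occupy positions 1–2 → each gets rank 1.
The 2 values of 44 occupy positions 8–9 → each gets rank 8.

5, 1, 8, 10, 7, 4, 3, 8, 6, 1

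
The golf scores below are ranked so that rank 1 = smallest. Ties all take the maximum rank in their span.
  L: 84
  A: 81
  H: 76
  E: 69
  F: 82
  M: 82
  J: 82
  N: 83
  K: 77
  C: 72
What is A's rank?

5

Sorted (ascending): 69, 72, 76, 77, 81, 82, 82, 82, 83, 84
The 3 values of 82 occupy positions 6–8 → each gets rank 8.
A has value 81 → rank 5.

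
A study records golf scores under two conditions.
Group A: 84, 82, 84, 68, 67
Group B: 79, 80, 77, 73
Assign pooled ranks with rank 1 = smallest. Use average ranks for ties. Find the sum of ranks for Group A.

27

Sorted (ascending): 67, 68, 73, 77, 79, 80, 82, 84, 84
The 2 values of 84 occupy positions 8–9 → average rank (8+9)/2 = 8.5.
Group A values → pooled ranks: 84→8.5, 82→7, 84→8.5, 68→2, 67→1
Rank sum = 8.5 + 7 + 8.5 + 2 + 1 = 27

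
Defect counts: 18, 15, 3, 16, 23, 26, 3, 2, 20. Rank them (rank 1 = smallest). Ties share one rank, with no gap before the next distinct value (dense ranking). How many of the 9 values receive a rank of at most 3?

Sorted (ascending): 2, 3, 3, 15, 16, 18, 20, 23, 26
The 2 values of 3 share dense rank 2.
Remaining distinct values take the next consecutive integers.
Ranks ≤ 3: {1, 2, 2, 3} → 4 values.

4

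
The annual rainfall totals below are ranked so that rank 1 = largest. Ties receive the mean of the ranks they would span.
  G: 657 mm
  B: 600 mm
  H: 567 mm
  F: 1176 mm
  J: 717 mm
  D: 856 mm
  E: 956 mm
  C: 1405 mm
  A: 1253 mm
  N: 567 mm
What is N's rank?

Sorted (descending): 1405, 1253, 1176, 956, 856, 717, 657, 600, 567, 567
The 2 values of 567 occupy positions 9–10 → average rank (9+10)/2 = 9.5.
N has value 567 mm → rank 9.5.

9.5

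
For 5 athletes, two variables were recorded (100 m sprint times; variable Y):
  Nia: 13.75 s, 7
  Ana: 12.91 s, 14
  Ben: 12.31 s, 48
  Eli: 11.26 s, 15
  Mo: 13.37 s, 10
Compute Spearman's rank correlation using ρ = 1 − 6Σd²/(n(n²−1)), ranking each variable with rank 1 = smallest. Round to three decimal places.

-0.900

Ranks of variable 1: 5, 3, 2, 1, 4
Ranks of variable 2: 1, 3, 5, 4, 2
d = r₁ − r₂: 4, 0, -3, -3, 2
d²: 16, 0, 9, 9, 4; Σd² = 38
ρ = 1 − 6·38/(5·24) = 1 − 228/120 = -0.900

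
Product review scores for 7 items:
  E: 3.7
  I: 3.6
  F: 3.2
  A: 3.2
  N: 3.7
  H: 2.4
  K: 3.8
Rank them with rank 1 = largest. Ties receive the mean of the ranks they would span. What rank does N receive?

2.5

Sorted (descending): 3.8, 3.7, 3.7, 3.6, 3.2, 3.2, 2.4
The 2 values of 3.7 occupy positions 2–3 → average rank (2+3)/2 = 2.5.
The 2 values of 3.2 occupy positions 5–6 → average rank (5+6)/2 = 5.5.
N has value 3.7 → rank 2.5.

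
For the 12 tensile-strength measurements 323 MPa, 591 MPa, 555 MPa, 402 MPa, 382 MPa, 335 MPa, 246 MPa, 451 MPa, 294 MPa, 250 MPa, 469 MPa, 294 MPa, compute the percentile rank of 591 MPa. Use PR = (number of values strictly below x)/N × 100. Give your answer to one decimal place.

91.7

N = 12.
Strictly below 591: 11. Equal to 591: 1.
PR = 11/12 × 100 = 91.7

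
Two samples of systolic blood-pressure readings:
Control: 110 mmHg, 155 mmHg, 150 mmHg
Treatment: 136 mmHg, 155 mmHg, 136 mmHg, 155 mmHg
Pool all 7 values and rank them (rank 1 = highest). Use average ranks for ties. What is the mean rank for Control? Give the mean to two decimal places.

4.33

Sorted (descending): 155, 155, 155, 150, 136, 136, 110
The 3 values of 155 occupy positions 1–3 → average rank 2.
The 2 values of 136 occupy positions 5–6 → average rank (5+6)/2 = 5.5.
Control values → pooled ranks: 110→7, 155→2, 150→4
Mean rank = (7 + 2 + 4) / 3 = 4.33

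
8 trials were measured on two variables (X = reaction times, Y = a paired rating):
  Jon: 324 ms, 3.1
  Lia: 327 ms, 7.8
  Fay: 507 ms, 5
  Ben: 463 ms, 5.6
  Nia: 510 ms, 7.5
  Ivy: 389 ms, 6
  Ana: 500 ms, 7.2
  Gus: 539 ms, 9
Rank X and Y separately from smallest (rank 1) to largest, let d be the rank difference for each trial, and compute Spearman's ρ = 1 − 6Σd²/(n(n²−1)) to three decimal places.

0.476

Ranks of variable 1: 1, 2, 6, 4, 7, 3, 5, 8
Ranks of variable 2: 1, 7, 2, 3, 6, 4, 5, 8
d = r₁ − r₂: 0, -5, 4, 1, 1, -1, 0, 0
d²: 0, 25, 16, 1, 1, 1, 0, 0; Σd² = 44
ρ = 1 − 6·44/(8·63) = 1 − 264/504 = 0.476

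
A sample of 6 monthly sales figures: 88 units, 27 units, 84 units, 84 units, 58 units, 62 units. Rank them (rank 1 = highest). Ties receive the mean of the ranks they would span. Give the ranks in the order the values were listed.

Sorted (descending): 88, 84, 84, 62, 58, 27
The 2 values of 84 occupy positions 2–3 → average rank (2+3)/2 = 2.5.

1, 6, 2.5, 2.5, 5, 4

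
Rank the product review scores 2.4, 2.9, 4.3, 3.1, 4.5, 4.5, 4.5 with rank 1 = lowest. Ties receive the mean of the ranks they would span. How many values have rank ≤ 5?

Sorted (ascending): 2.4, 2.9, 3.1, 4.3, 4.5, 4.5, 4.5
The 3 values of 4.5 occupy positions 5–7 → average rank 6.
Ranks ≤ 5: {1, 2, 3, 4} → 4 values.

4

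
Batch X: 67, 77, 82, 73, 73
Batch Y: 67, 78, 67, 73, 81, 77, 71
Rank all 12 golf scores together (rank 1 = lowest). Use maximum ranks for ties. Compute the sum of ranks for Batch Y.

47

Sorted (ascending): 67, 67, 67, 71, 73, 73, 73, 77, 77, 78, 81, 82
The 3 values of 67 occupy positions 1–3 → each gets rank 3.
The 3 values of 73 occupy positions 5–7 → each gets rank 7.
The 2 values of 77 occupy positions 8–9 → each gets rank 9.
Batch Y values → pooled ranks: 67→3, 78→10, 67→3, 73→7, 81→11, 77→9, 71→4
Rank sum = 3 + 10 + 3 + 7 + 11 + 9 + 4 = 47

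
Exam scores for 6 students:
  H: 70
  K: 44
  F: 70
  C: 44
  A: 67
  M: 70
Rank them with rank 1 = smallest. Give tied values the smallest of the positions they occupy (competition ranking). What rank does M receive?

4

Sorted (ascending): 44, 44, 67, 70, 70, 70
The 2 values of 44 occupy positions 1–2 → each gets rank 1.
The 3 values of 70 occupy positions 4–6 → each gets rank 4.
M has value 70 → rank 4.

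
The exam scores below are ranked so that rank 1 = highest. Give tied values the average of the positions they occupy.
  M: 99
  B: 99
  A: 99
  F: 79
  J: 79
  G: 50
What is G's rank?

Sorted (descending): 99, 99, 99, 79, 79, 50
The 3 values of 99 occupy positions 1–3 → average rank 2.
The 2 values of 79 occupy positions 4–5 → average rank (4+5)/2 = 4.5.
G has value 50 → rank 6.

6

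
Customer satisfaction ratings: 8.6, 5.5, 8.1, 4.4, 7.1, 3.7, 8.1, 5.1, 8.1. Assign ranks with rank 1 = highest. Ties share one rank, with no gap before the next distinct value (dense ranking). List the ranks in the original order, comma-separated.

1, 4, 2, 6, 3, 7, 2, 5, 2

Sorted (descending): 8.6, 8.1, 8.1, 8.1, 7.1, 5.5, 5.1, 4.4, 3.7
The 3 values of 8.1 share dense rank 2.
Remaining distinct values take the next consecutive integers.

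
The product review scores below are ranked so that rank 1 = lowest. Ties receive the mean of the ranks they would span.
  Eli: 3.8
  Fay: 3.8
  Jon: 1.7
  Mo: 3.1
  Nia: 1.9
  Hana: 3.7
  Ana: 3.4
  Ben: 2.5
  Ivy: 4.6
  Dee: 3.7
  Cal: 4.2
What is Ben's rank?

Sorted (ascending): 1.7, 1.9, 2.5, 3.1, 3.4, 3.7, 3.7, 3.8, 3.8, 4.2, 4.6
The 2 values of 3.7 occupy positions 6–7 → average rank (6+7)/2 = 6.5.
The 2 values of 3.8 occupy positions 8–9 → average rank (8+9)/2 = 8.5.
Ben has value 2.5 → rank 3.

3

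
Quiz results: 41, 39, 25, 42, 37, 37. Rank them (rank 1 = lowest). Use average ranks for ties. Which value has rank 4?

39

Sorted (ascending): 25, 37, 37, 39, 41, 42
The 2 values of 37 occupy positions 2–3 → average rank (2+3)/2 = 2.5.
Rank 4 → value 39.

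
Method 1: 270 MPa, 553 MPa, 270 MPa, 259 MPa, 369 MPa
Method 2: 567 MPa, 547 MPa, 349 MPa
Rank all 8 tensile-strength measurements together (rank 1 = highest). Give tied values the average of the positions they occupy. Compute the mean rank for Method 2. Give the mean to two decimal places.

3.00

Sorted (descending): 567, 553, 547, 369, 349, 270, 270, 259
The 2 values of 270 occupy positions 6–7 → average rank (6+7)/2 = 6.5.
Method 2 values → pooled ranks: 567→1, 547→3, 349→5
Mean rank = (1 + 3 + 5) / 3 = 3.00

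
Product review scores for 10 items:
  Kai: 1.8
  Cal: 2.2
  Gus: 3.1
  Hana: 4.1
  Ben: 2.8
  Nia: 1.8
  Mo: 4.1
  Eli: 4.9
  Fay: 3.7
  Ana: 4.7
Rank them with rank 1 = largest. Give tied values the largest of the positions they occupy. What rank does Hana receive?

Sorted (descending): 4.9, 4.7, 4.1, 4.1, 3.7, 3.1, 2.8, 2.2, 1.8, 1.8
The 2 values of 4.1 occupy positions 3–4 → each gets rank 4.
The 2 values of 1.8 occupy positions 9–10 → each gets rank 10.
Hana has value 4.1 → rank 4.

4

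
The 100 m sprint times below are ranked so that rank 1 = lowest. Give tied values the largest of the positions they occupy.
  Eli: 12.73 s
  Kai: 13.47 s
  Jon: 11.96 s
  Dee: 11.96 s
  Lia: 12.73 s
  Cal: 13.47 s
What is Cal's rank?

6

Sorted (ascending): 11.96, 11.96, 12.73, 12.73, 13.47, 13.47
The 2 values of 11.96 occupy positions 1–2 → each gets rank 2.
The 2 values of 12.73 occupy positions 3–4 → each gets rank 4.
The 2 values of 13.47 occupy positions 5–6 → each gets rank 6.
Cal has value 13.47 s → rank 6.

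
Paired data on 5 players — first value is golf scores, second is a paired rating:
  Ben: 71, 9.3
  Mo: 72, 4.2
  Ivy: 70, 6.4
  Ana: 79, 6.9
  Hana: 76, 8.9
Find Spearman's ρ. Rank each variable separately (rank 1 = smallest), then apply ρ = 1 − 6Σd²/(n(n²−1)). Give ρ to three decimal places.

Ranks of variable 1: 2, 3, 1, 5, 4
Ranks of variable 2: 5, 1, 2, 3, 4
d = r₁ − r₂: -3, 2, -1, 2, 0
d²: 9, 4, 1, 4, 0; Σd² = 18
ρ = 1 − 6·18/(5·24) = 1 − 108/120 = 0.100

0.100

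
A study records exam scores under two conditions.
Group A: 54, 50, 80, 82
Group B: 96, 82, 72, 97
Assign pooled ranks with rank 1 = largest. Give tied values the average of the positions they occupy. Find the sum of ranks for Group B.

Sorted (descending): 97, 96, 82, 82, 80, 72, 54, 50
The 2 values of 82 occupy positions 3–4 → average rank (3+4)/2 = 3.5.
Group B values → pooled ranks: 96→2, 82→3.5, 72→6, 97→1
Rank sum = 2 + 3.5 + 6 + 1 = 12.5

12.5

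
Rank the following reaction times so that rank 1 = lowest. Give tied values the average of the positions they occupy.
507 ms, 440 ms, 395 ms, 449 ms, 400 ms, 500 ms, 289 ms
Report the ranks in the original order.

7, 4, 2, 5, 3, 6, 1

Sorted (ascending): 289, 395, 400, 440, 449, 500, 507
No ties — each value takes its position as its rank.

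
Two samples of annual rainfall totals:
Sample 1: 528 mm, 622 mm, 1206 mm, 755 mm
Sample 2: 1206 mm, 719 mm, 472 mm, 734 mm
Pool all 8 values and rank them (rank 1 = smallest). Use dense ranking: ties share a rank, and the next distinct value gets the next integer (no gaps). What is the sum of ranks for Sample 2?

17

Sorted (ascending): 472, 528, 622, 719, 734, 755, 1206, 1206
The 2 values of 1206 share dense rank 7.
Remaining distinct values take the next consecutive integers.
Sample 2 values → pooled ranks: 1206→7, 719→4, 472→1, 734→5
Rank sum = 7 + 4 + 1 + 5 = 17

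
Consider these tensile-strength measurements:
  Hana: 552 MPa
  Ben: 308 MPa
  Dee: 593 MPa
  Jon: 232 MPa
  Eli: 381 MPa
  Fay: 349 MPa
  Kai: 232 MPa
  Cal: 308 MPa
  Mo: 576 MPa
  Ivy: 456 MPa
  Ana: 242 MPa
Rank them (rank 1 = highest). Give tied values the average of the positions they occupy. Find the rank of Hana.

Sorted (descending): 593, 576, 552, 456, 381, 349, 308, 308, 242, 232, 232
The 2 values of 308 occupy positions 7–8 → average rank (7+8)/2 = 7.5.
The 2 values of 232 occupy positions 10–11 → average rank (10+11)/2 = 10.5.
Hana has value 552 MPa → rank 3.

3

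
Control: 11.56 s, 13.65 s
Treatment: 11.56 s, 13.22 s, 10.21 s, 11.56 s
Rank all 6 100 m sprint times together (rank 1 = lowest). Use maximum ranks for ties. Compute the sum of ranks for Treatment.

14

Sorted (ascending): 10.21, 11.56, 11.56, 11.56, 13.22, 13.65
The 3 values of 11.56 occupy positions 2–4 → each gets rank 4.
Treatment values → pooled ranks: 11.56→4, 13.22→5, 10.21→1, 11.56→4
Rank sum = 4 + 5 + 1 + 4 = 14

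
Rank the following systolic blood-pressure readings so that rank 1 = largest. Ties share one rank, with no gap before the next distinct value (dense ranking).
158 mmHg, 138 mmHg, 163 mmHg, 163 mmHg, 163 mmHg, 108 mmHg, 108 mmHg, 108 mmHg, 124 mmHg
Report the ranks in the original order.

2, 3, 1, 1, 1, 5, 5, 5, 4

Sorted (descending): 163, 163, 163, 158, 138, 124, 108, 108, 108
The 3 values of 163 share dense rank 1.
The 3 values of 108 share dense rank 5.
Remaining distinct values take the next consecutive integers.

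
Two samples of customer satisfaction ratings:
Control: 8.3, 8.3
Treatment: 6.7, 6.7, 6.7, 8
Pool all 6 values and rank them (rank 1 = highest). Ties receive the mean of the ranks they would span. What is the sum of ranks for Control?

Sorted (descending): 8.3, 8.3, 8, 6.7, 6.7, 6.7
The 2 values of 8.3 occupy positions 1–2 → average rank (1+2)/2 = 1.5.
The 3 values of 6.7 occupy positions 4–6 → average rank 5.
Control values → pooled ranks: 8.3→1.5, 8.3→1.5
Rank sum = 1.5 + 1.5 = 3

3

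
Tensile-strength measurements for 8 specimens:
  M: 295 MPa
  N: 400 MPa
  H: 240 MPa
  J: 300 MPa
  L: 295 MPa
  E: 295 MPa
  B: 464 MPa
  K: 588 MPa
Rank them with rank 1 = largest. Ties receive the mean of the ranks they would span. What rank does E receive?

6

Sorted (descending): 588, 464, 400, 300, 295, 295, 295, 240
The 3 values of 295 occupy positions 5–7 → average rank 6.
E has value 295 MPa → rank 6.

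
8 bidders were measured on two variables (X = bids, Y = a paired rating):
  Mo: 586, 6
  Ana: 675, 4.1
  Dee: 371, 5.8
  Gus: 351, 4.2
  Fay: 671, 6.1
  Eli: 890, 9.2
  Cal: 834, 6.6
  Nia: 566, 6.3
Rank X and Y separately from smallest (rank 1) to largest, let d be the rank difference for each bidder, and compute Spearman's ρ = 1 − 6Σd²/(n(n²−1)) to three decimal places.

0.571

Ranks of variable 1: 4, 6, 2, 1, 5, 8, 7, 3
Ranks of variable 2: 4, 1, 3, 2, 5, 8, 7, 6
d = r₁ − r₂: 0, 5, -1, -1, 0, 0, 0, -3
d²: 0, 25, 1, 1, 0, 0, 0, 9; Σd² = 36
ρ = 1 − 6·36/(8·63) = 1 − 216/504 = 0.571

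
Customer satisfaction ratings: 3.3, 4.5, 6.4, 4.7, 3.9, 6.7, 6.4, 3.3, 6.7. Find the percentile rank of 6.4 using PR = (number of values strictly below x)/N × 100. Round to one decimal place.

N = 9.
Strictly below 6.4: 5. Equal to 6.4: 2.
PR = 5/9 × 100 = 55.6

55.6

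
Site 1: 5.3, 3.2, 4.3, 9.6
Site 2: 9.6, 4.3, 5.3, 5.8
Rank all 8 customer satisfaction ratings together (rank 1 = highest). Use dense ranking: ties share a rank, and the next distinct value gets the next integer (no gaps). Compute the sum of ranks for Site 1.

Sorted (descending): 9.6, 9.6, 5.8, 5.3, 5.3, 4.3, 4.3, 3.2
The 2 values of 9.6 share dense rank 1.
The 2 values of 5.3 share dense rank 3.
The 2 values of 4.3 share dense rank 4.
Remaining distinct values take the next consecutive integers.
Site 1 values → pooled ranks: 5.3→3, 3.2→5, 4.3→4, 9.6→1
Rank sum = 3 + 5 + 4 + 1 = 13

13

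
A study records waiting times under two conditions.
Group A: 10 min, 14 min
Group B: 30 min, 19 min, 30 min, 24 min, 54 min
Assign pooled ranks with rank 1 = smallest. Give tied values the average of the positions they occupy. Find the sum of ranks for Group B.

25

Sorted (ascending): 10, 14, 19, 24, 30, 30, 54
The 2 values of 30 occupy positions 5–6 → average rank (5+6)/2 = 5.5.
Group B values → pooled ranks: 30→5.5, 19→3, 30→5.5, 24→4, 54→7
Rank sum = 5.5 + 3 + 5.5 + 4 + 7 = 25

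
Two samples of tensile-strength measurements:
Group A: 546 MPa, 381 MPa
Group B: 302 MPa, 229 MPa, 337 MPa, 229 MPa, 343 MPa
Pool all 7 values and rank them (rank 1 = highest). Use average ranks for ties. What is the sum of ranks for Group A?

Sorted (descending): 546, 381, 343, 337, 302, 229, 229
The 2 values of 229 occupy positions 6–7 → average rank (6+7)/2 = 6.5.
Group A values → pooled ranks: 546→1, 381→2
Rank sum = 1 + 2 = 3

3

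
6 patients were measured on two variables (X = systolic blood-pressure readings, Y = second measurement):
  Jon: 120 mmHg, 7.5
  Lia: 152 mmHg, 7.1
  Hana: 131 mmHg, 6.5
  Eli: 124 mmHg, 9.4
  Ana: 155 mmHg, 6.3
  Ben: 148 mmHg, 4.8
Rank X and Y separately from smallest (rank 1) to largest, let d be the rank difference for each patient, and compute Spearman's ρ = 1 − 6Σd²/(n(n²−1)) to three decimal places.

-0.657

Ranks of variable 1: 1, 5, 3, 2, 6, 4
Ranks of variable 2: 5, 4, 3, 6, 2, 1
d = r₁ − r₂: -4, 1, 0, -4, 4, 3
d²: 16, 1, 0, 16, 16, 9; Σd² = 58
ρ = 1 − 6·58/(6·35) = 1 − 348/210 = -0.657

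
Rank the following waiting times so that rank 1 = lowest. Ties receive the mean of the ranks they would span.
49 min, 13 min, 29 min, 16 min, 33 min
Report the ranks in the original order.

5, 1, 3, 2, 4

Sorted (ascending): 13, 16, 29, 33, 49
No ties — each value takes its position as its rank.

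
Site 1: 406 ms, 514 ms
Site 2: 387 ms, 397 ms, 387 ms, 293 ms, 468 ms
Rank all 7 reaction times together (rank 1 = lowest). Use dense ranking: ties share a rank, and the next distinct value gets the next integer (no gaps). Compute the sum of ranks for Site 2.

13

Sorted (ascending): 293, 387, 387, 397, 406, 468, 514
The 2 values of 387 share dense rank 2.
Remaining distinct values take the next consecutive integers.
Site 2 values → pooled ranks: 387→2, 397→3, 387→2, 293→1, 468→5
Rank sum = 2 + 3 + 2 + 1 + 5 = 13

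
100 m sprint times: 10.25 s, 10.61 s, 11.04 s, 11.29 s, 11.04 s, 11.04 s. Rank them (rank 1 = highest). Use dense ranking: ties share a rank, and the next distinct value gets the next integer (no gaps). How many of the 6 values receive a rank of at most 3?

5

Sorted (descending): 11.29, 11.04, 11.04, 11.04, 10.61, 10.25
The 3 values of 11.04 share dense rank 2.
Remaining distinct values take the next consecutive integers.
Ranks ≤ 3: {1, 2, 2, 2, 3} → 5 values.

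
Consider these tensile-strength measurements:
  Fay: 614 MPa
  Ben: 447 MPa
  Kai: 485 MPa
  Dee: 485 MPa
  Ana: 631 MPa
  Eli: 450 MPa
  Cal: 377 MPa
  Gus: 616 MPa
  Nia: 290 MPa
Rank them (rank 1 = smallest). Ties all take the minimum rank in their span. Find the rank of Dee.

Sorted (ascending): 290, 377, 447, 450, 485, 485, 614, 616, 631
The 2 values of 485 occupy positions 5–6 → each gets rank 5.
Dee has value 485 MPa → rank 5.

5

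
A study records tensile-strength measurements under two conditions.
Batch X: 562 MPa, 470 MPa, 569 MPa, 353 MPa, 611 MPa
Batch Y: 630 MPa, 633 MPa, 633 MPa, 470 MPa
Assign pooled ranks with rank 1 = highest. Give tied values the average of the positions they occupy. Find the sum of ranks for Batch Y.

Sorted (descending): 633, 633, 630, 611, 569, 562, 470, 470, 353
The 2 values of 633 occupy positions 1–2 → average rank (1+2)/2 = 1.5.
The 2 values of 470 occupy positions 7–8 → average rank (7+8)/2 = 7.5.
Batch Y values → pooled ranks: 630→3, 633→1.5, 633→1.5, 470→7.5
Rank sum = 3 + 1.5 + 1.5 + 7.5 = 13.5

13.5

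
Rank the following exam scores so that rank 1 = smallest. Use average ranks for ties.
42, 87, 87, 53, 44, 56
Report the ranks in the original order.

Sorted (ascending): 42, 44, 53, 56, 87, 87
The 2 values of 87 occupy positions 5–6 → average rank (5+6)/2 = 5.5.

1, 5.5, 5.5, 3, 2, 4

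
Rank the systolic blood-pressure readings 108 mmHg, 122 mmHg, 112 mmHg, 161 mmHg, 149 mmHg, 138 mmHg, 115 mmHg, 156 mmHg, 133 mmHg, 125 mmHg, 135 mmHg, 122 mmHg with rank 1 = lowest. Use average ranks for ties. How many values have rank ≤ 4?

3

Sorted (ascending): 108, 112, 115, 122, 122, 125, 133, 135, 138, 149, 156, 161
The 2 values of 122 occupy positions 4–5 → average rank (4+5)/2 = 4.5.
Ranks ≤ 4: {1, 2, 3} → 3 values.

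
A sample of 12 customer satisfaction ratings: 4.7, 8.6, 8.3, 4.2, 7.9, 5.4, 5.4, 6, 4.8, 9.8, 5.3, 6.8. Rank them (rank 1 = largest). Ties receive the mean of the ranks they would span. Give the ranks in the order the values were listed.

11, 2, 3, 12, 4, 7.5, 7.5, 6, 10, 1, 9, 5

Sorted (descending): 9.8, 8.6, 8.3, 7.9, 6.8, 6, 5.4, 5.4, 5.3, 4.8, 4.7, 4.2
The 2 values of 5.4 occupy positions 7–8 → average rank (7+8)/2 = 7.5.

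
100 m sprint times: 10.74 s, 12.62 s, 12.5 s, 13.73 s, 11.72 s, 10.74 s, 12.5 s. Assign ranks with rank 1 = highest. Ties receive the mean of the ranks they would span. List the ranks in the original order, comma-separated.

Sorted (descending): 13.73, 12.62, 12.5, 12.5, 11.72, 10.74, 10.74
The 2 values of 12.5 occupy positions 3–4 → average rank (3+4)/2 = 3.5.
The 2 values of 10.74 occupy positions 6–7 → average rank (6+7)/2 = 6.5.

6.5, 2, 3.5, 1, 5, 6.5, 3.5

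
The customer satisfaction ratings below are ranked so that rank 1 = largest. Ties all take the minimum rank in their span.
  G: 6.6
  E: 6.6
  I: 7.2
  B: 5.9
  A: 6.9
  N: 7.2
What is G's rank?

Sorted (descending): 7.2, 7.2, 6.9, 6.6, 6.6, 5.9
The 2 values of 7.2 occupy positions 1–2 → each gets rank 1.
The 2 values of 6.6 occupy positions 4–5 → each gets rank 4.
G has value 6.6 → rank 4.

4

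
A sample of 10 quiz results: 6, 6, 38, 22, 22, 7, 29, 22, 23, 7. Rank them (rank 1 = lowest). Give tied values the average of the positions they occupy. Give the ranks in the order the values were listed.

1.5, 1.5, 10, 6, 6, 3.5, 9, 6, 8, 3.5

Sorted (ascending): 6, 6, 7, 7, 22, 22, 22, 23, 29, 38
The 2 values of 6 occupy positions 1–2 → average rank (1+2)/2 = 1.5.
The 2 values of 7 occupy positions 3–4 → average rank (3+4)/2 = 3.5.
The 3 values of 22 occupy positions 5–7 → average rank 6.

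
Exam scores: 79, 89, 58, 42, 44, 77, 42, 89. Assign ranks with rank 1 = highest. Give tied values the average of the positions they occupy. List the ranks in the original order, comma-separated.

3, 1.5, 5, 7.5, 6, 4, 7.5, 1.5

Sorted (descending): 89, 89, 79, 77, 58, 44, 42, 42
The 2 values of 89 occupy positions 1–2 → average rank (1+2)/2 = 1.5.
The 2 values of 42 occupy positions 7–8 → average rank (7+8)/2 = 7.5.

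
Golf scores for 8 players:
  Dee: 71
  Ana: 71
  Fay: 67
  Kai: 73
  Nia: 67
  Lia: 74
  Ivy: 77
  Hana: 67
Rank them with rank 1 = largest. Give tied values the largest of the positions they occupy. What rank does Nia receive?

8

Sorted (descending): 77, 74, 73, 71, 71, 67, 67, 67
The 2 values of 71 occupy positions 4–5 → each gets rank 5.
The 3 values of 67 occupy positions 6–8 → each gets rank 8.
Nia has value 67 → rank 8.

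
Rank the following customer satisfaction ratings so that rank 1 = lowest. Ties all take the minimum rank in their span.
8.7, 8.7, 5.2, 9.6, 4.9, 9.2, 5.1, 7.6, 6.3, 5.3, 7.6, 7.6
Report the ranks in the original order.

9, 9, 3, 12, 1, 11, 2, 6, 5, 4, 6, 6

Sorted (ascending): 4.9, 5.1, 5.2, 5.3, 6.3, 7.6, 7.6, 7.6, 8.7, 8.7, 9.2, 9.6
The 3 values of 7.6 occupy positions 6–8 → each gets rank 6.
The 2 values of 8.7 occupy positions 9–10 → each gets rank 9.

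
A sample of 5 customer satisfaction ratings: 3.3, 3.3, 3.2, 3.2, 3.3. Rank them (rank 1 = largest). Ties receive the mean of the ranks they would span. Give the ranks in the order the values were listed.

2, 2, 4.5, 4.5, 2

Sorted (descending): 3.3, 3.3, 3.3, 3.2, 3.2
The 3 values of 3.3 occupy positions 1–3 → average rank 2.
The 2 values of 3.2 occupy positions 4–5 → average rank (4+5)/2 = 4.5.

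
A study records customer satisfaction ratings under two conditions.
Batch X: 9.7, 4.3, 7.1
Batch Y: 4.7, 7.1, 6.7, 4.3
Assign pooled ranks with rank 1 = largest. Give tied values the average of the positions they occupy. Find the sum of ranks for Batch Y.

Sorted (descending): 9.7, 7.1, 7.1, 6.7, 4.7, 4.3, 4.3
The 2 values of 7.1 occupy positions 2–3 → average rank (2+3)/2 = 2.5.
The 2 values of 4.3 occupy positions 6–7 → average rank (6+7)/2 = 6.5.
Batch Y values → pooled ranks: 4.7→5, 7.1→2.5, 6.7→4, 4.3→6.5
Rank sum = 5 + 2.5 + 4 + 6.5 = 18

18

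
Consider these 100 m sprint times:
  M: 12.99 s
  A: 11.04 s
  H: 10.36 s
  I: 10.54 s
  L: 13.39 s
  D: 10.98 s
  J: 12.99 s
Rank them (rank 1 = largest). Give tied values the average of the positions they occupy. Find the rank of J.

2.5

Sorted (descending): 13.39, 12.99, 12.99, 11.04, 10.98, 10.54, 10.36
The 2 values of 12.99 occupy positions 2–3 → average rank (2+3)/2 = 2.5.
J has value 12.99 s → rank 2.5.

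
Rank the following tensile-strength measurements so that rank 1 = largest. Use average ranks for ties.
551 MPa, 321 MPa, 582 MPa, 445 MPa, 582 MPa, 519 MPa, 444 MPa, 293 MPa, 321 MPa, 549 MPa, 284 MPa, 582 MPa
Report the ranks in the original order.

Sorted (descending): 582, 582, 582, 551, 549, 519, 445, 444, 321, 321, 293, 284
The 3 values of 582 occupy positions 1–3 → average rank 2.
The 2 values of 321 occupy positions 9–10 → average rank (9+10)/2 = 9.5.

4, 9.5, 2, 7, 2, 6, 8, 11, 9.5, 5, 12, 2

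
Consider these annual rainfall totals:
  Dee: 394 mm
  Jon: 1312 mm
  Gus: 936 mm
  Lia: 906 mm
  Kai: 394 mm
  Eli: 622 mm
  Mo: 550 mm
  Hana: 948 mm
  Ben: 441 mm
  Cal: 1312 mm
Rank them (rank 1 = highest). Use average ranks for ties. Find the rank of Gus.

4

Sorted (descending): 1312, 1312, 948, 936, 906, 622, 550, 441, 394, 394
The 2 values of 1312 occupy positions 1–2 → average rank (1+2)/2 = 1.5.
The 2 values of 394 occupy positions 9–10 → average rank (9+10)/2 = 9.5.
Gus has value 936 mm → rank 4.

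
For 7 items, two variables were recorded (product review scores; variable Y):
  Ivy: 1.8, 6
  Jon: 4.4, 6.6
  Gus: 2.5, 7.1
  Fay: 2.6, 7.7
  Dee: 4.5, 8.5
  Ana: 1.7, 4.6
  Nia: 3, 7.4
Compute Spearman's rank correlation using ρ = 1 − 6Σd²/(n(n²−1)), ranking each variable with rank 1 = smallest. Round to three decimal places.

0.750

Ranks of variable 1: 2, 6, 3, 4, 7, 1, 5
Ranks of variable 2: 2, 3, 4, 6, 7, 1, 5
d = r₁ − r₂: 0, 3, -1, -2, 0, 0, 0
d²: 0, 9, 1, 4, 0, 0, 0; Σd² = 14
ρ = 1 − 6·14/(7·48) = 1 − 84/336 = 0.750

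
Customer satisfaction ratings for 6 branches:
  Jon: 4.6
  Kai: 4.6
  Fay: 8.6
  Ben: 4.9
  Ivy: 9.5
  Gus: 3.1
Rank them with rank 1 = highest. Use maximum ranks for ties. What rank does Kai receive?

Sorted (descending): 9.5, 8.6, 4.9, 4.6, 4.6, 3.1
The 2 values of 4.6 occupy positions 4–5 → each gets rank 5.
Kai has value 4.6 → rank 5.

5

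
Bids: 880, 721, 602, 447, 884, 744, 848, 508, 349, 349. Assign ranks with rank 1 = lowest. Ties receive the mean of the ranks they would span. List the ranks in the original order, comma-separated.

Sorted (ascending): 349, 349, 447, 508, 602, 721, 744, 848, 880, 884
The 2 values of 349 occupy positions 1–2 → average rank (1+2)/2 = 1.5.

9, 6, 5, 3, 10, 7, 8, 4, 1.5, 1.5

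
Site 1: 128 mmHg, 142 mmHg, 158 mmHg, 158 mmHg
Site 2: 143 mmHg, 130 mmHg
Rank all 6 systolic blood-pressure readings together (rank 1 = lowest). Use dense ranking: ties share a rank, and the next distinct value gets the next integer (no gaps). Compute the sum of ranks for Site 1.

Sorted (ascending): 128, 130, 142, 143, 158, 158
The 2 values of 158 share dense rank 5.
Remaining distinct values take the next consecutive integers.
Site 1 values → pooled ranks: 128→1, 142→3, 158→5, 158→5
Rank sum = 1 + 3 + 5 + 5 = 14

14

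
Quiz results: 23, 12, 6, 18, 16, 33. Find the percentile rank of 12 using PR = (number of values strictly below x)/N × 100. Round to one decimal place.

16.7

N = 6.
Strictly below 12: 1. Equal to 12: 1.
PR = 1/6 × 100 = 16.7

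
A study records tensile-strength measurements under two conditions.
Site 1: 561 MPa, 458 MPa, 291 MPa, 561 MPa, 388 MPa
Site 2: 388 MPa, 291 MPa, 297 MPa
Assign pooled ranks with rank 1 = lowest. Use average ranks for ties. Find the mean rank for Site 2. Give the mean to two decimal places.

Sorted (ascending): 291, 291, 297, 388, 388, 458, 561, 561
The 2 values of 291 occupy positions 1–2 → average rank (1+2)/2 = 1.5.
The 2 values of 388 occupy positions 4–5 → average rank (4+5)/2 = 4.5.
The 2 values of 561 occupy positions 7–8 → average rank (7+8)/2 = 7.5.
Site 2 values → pooled ranks: 388→4.5, 291→1.5, 297→3
Mean rank = (4.5 + 1.5 + 3) / 3 = 3.00

3.00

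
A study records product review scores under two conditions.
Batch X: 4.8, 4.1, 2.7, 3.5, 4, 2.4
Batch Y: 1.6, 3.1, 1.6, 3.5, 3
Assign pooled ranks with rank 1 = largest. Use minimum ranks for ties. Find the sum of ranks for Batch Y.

Sorted (descending): 4.8, 4.1, 4, 3.5, 3.5, 3.1, 3, 2.7, 2.4, 1.6, 1.6
The 2 values of 3.5 occupy positions 4–5 → each gets rank 4.
The 2 values of 1.6 occupy positions 10–11 → each gets rank 10.
Batch Y values → pooled ranks: 1.6→10, 3.1→6, 1.6→10, 3.5→4, 3→7
Rank sum = 10 + 6 + 10 + 4 + 7 = 37

37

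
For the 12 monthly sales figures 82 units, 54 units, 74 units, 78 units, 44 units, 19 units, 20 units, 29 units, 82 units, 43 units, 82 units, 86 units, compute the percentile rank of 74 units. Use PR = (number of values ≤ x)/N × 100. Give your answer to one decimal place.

N = 12.
Strictly below 74: 6. Equal to 74: 1.
PR = 7/12 × 100 = 58.3

58.3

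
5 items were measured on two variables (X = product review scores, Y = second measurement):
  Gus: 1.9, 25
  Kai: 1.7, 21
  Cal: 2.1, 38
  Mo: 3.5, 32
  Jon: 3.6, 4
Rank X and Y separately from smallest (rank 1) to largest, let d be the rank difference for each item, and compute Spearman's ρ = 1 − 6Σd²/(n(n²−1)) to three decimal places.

-0.100

Ranks of variable 1: 2, 1, 3, 4, 5
Ranks of variable 2: 3, 2, 5, 4, 1
d = r₁ − r₂: -1, -1, -2, 0, 4
d²: 1, 1, 4, 0, 16; Σd² = 22
ρ = 1 − 6·22/(5·24) = 1 − 132/120 = -0.100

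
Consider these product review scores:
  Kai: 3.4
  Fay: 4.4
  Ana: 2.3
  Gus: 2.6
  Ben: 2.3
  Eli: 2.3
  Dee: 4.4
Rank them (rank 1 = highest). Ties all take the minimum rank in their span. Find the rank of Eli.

5

Sorted (descending): 4.4, 4.4, 3.4, 2.6, 2.3, 2.3, 2.3
The 2 values of 4.4 occupy positions 1–2 → each gets rank 1.
The 3 values of 2.3 occupy positions 5–7 → each gets rank 5.
Eli has value 2.3 → rank 5.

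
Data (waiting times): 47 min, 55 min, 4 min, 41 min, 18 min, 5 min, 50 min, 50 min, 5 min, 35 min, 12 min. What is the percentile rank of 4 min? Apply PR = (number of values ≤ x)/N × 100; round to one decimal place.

N = 11.
Strictly below 4: 0. Equal to 4: 1.
PR = 1/11 × 100 = 9.1

9.1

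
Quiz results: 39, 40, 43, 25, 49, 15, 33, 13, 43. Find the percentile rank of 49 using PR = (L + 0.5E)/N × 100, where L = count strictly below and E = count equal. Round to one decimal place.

N = 9.
Strictly below 49: 8. Equal to 49: 1.
PR = (8 + 0.5·1)/9 × 100 = 94.4

94.4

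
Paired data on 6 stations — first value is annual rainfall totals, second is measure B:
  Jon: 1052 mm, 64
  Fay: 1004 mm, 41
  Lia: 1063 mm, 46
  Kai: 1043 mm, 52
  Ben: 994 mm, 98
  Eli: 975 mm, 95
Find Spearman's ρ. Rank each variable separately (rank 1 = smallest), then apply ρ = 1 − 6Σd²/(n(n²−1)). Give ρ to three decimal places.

Ranks of variable 1: 5, 3, 6, 4, 2, 1
Ranks of variable 2: 4, 1, 2, 3, 6, 5
d = r₁ − r₂: 1, 2, 4, 1, -4, -4
d²: 1, 4, 16, 1, 16, 16; Σd² = 54
ρ = 1 − 6·54/(6·35) = 1 − 324/210 = -0.543

-0.543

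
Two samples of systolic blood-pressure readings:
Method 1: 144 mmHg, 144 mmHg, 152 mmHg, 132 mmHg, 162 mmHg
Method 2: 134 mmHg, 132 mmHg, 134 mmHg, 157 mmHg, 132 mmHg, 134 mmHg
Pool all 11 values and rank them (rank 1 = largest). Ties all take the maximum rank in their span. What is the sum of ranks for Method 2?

48

Sorted (descending): 162, 157, 152, 144, 144, 134, 134, 134, 132, 132, 132
The 2 values of 144 occupy positions 4–5 → each gets rank 5.
The 3 values of 134 occupy positions 6–8 → each gets rank 8.
The 3 values of 132 occupy positions 9–11 → each gets rank 11.
Method 2 values → pooled ranks: 134→8, 132→11, 134→8, 157→2, 132→11, 134→8
Rank sum = 8 + 11 + 8 + 2 + 11 + 8 = 48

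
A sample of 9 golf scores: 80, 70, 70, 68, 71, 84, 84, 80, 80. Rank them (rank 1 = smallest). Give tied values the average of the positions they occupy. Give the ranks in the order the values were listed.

Sorted (ascending): 68, 70, 70, 71, 80, 80, 80, 84, 84
The 2 values of 70 occupy positions 2–3 → average rank (2+3)/2 = 2.5.
The 3 values of 80 occupy positions 5–7 → average rank 6.
The 2 values of 84 occupy positions 8–9 → average rank (8+9)/2 = 8.5.

6, 2.5, 2.5, 1, 4, 8.5, 8.5, 6, 6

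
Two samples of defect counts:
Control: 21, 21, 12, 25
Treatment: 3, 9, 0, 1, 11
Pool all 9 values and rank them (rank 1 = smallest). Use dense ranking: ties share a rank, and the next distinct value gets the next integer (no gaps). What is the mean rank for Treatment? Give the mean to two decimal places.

Sorted (ascending): 0, 1, 3, 9, 11, 12, 21, 21, 25
The 2 values of 21 share dense rank 7.
Remaining distinct values take the next consecutive integers.
Treatment values → pooled ranks: 3→3, 9→4, 0→1, 1→2, 11→5
Mean rank = (3 + 4 + 1 + 2 + 5) / 5 = 3.00

3.00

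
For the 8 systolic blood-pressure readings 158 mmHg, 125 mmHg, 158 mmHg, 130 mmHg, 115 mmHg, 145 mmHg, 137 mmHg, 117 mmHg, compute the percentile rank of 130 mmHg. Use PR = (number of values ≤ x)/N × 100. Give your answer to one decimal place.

N = 8.
Strictly below 130: 3. Equal to 130: 1.
PR = 4/8 × 100 = 50.0

50.0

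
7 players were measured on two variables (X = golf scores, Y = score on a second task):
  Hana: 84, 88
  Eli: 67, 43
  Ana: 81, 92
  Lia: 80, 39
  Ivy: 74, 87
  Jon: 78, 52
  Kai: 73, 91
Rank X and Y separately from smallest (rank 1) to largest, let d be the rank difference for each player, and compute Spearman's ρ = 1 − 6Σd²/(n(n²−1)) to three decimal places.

Ranks of variable 1: 7, 1, 6, 5, 3, 4, 2
Ranks of variable 2: 5, 2, 7, 1, 4, 3, 6
d = r₁ − r₂: 2, -1, -1, 4, -1, 1, -4
d²: 4, 1, 1, 16, 1, 1, 16; Σd² = 40
ρ = 1 − 6·40/(7·48) = 1 − 240/336 = 0.286

0.286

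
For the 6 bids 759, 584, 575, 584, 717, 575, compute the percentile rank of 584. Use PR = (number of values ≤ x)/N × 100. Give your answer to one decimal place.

66.7

N = 6.
Strictly below 584: 2. Equal to 584: 2.
PR = 4/6 × 100 = 66.7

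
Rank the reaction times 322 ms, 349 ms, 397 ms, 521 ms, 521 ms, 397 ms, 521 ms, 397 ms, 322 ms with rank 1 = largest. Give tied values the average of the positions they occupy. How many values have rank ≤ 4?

Sorted (descending): 521, 521, 521, 397, 397, 397, 349, 322, 322
The 3 values of 521 occupy positions 1–3 → average rank 2.
The 3 values of 397 occupy positions 4–6 → average rank 5.
The 2 values of 322 occupy positions 8–9 → average rank (8+9)/2 = 8.5.
Ranks ≤ 4: {2, 2, 2} → 3 values.

3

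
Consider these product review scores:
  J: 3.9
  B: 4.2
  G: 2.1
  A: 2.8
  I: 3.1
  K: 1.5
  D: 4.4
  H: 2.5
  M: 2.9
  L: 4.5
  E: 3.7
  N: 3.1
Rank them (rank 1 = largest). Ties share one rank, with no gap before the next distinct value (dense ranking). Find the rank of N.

6

Sorted (descending): 4.5, 4.4, 4.2, 3.9, 3.7, 3.1, 3.1, 2.9, 2.8, 2.5, 2.1, 1.5
The 2 values of 3.1 share dense rank 6.
Remaining distinct values take the next consecutive integers.
N has value 3.1 → rank 6.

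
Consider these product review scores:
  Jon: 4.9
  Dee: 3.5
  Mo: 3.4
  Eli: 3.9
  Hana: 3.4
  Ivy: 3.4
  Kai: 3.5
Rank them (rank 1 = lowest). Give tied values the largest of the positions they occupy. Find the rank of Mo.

3

Sorted (ascending): 3.4, 3.4, 3.4, 3.5, 3.5, 3.9, 4.9
The 3 values of 3.4 occupy positions 1–3 → each gets rank 3.
The 2 values of 3.5 occupy positions 4–5 → each gets rank 5.
Mo has value 3.4 → rank 3.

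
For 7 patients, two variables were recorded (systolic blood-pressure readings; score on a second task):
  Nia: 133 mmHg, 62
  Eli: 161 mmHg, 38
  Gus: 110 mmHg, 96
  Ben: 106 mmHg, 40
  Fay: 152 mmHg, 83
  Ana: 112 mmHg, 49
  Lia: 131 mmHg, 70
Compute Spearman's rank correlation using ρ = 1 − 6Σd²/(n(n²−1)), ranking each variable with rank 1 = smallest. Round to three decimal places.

-0.143

Ranks of variable 1: 5, 7, 2, 1, 6, 3, 4
Ranks of variable 2: 4, 1, 7, 2, 6, 3, 5
d = r₁ − r₂: 1, 6, -5, -1, 0, 0, -1
d²: 1, 36, 25, 1, 0, 0, 1; Σd² = 64
ρ = 1 − 6·64/(7·48) = 1 − 384/336 = -0.143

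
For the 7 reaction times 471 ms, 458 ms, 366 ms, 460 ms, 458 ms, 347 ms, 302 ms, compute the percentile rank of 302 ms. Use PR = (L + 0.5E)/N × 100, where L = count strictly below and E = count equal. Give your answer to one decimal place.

7.1

N = 7.
Strictly below 302: 0. Equal to 302: 1.
PR = (0 + 0.5·1)/7 × 100 = 7.1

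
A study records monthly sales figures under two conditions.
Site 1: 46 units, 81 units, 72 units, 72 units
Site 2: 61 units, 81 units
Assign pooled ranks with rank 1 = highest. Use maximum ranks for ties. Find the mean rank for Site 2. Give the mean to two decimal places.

3.50

Sorted (descending): 81, 81, 72, 72, 61, 46
The 2 values of 81 occupy positions 1–2 → each gets rank 2.
The 2 values of 72 occupy positions 3–4 → each gets rank 4.
Site 2 values → pooled ranks: 61→5, 81→2
Mean rank = (5 + 2) / 2 = 3.50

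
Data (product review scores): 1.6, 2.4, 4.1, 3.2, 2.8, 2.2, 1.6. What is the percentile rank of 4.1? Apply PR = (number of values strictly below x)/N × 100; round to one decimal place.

85.7

N = 7.
Strictly below 4.1: 6. Equal to 4.1: 1.
PR = 6/7 × 100 = 85.7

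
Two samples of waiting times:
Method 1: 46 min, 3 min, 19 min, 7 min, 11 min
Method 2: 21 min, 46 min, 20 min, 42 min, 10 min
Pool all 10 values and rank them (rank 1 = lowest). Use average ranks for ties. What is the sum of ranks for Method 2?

Sorted (ascending): 3, 7, 10, 11, 19, 20, 21, 42, 46, 46
The 2 values of 46 occupy positions 9–10 → average rank (9+10)/2 = 9.5.
Method 2 values → pooled ranks: 21→7, 46→9.5, 20→6, 42→8, 10→3
Rank sum = 7 + 9.5 + 6 + 8 + 3 = 33.5

33.5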